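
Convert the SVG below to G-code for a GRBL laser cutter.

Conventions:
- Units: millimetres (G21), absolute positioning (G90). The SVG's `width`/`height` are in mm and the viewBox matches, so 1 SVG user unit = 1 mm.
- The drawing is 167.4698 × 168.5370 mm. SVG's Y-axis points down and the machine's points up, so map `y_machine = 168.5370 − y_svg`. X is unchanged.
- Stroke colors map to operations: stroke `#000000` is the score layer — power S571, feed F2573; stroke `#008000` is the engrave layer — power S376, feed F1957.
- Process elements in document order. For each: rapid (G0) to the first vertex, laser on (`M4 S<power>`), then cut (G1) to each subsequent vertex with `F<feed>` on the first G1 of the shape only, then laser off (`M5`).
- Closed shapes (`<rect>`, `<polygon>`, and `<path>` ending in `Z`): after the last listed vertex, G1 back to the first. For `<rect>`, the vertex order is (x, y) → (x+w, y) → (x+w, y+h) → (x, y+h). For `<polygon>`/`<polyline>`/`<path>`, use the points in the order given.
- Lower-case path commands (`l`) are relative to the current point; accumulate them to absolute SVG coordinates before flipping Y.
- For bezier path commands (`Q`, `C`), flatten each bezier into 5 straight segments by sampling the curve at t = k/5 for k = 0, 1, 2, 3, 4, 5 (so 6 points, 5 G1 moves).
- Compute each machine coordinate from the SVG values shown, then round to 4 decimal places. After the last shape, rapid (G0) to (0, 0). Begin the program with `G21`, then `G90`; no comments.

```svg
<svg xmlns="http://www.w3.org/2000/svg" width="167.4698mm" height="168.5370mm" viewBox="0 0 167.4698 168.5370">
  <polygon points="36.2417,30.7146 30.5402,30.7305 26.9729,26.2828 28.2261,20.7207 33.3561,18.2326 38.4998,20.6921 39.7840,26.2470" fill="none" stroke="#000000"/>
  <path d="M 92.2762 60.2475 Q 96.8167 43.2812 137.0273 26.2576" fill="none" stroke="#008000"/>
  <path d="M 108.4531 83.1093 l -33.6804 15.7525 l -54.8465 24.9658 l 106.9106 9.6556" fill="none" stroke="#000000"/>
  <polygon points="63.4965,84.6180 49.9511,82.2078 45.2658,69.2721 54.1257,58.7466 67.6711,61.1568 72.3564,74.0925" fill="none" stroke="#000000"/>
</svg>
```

viewBox `0 0 167.4698 168.5370` with mm width/height → 1 unit = 1 mm. Flip: y_m = 168.5370 − y_svg.

**Shape 1** — `<polygon>` regular polygon, stroke `#000000` → score (S571, F2573). Machine vertices: (36.2417,137.8224) → (30.5402,137.8065) → (26.9729,142.2542) → (28.2261,147.8163) → (33.3561,150.3044) → (38.4998,147.8449) → (39.7840,142.2900) → (36.2417,137.8224). Closed: final G1 returns to the first vertex.

**Shape 2** — `<path>` quadratic bezier, stroke `#008000` → engrave (S376, F1957). Control points (SVG): P0=(92.2762,60.2475), P1=(96.8167,43.2812), P2=(137.0273,26.2576); sampled at t=k/5. Machine vertices: (92.2762,108.2895) → (95.5192,115.0783) → (101.6158,121.8717) → (110.5660,128.6697) → (122.3699,135.4723) → (137.0273,142.2794). Open path.

**Shape 3** — `<path>` open polyline, stroke `#000000` → score (S571, F2573). Machine vertices: (108.4531,85.4277) → (74.7727,69.6752) → (19.9262,44.7094) → (126.8368,35.0538). Open path.

**Shape 4** — `<polygon>` regular polygon, stroke `#000000` → score (S571, F2573). Machine vertices: (63.4965,83.9190) → (49.9511,86.3292) → (45.2658,99.2649) → (54.1257,109.7904) → (67.6711,107.3802) → (72.3564,94.4445) → (63.4965,83.9190). Closed: final G1 returns to the first vertex.

G21
G90
G0 X36.2417 Y137.8224
M4 S571
G1 X30.5402 Y137.8065 F2573
G1 X26.9729 Y142.2542
G1 X28.2261 Y147.8163
G1 X33.3561 Y150.3044
G1 X38.4998 Y147.8449
G1 X39.7840 Y142.2900
G1 X36.2417 Y137.8224
M5
G0 X92.2762 Y108.2895
M4 S376
G1 X95.5192 Y115.0783 F1957
G1 X101.6158 Y121.8717
G1 X110.5660 Y128.6697
G1 X122.3699 Y135.4723
G1 X137.0273 Y142.2794
M5
G0 X108.4531 Y85.4277
M4 S571
G1 X74.7727 Y69.6752 F2573
G1 X19.9262 Y44.7094
G1 X126.8368 Y35.0538
M5
G0 X63.4965 Y83.9190
M4 S571
G1 X49.9511 Y86.3292 F2573
G1 X45.2658 Y99.2649
G1 X54.1257 Y109.7904
G1 X67.6711 Y107.3802
G1 X72.3564 Y94.4445
G1 X63.4965 Y83.9190
M5
G0 X0.0000 Y0.0000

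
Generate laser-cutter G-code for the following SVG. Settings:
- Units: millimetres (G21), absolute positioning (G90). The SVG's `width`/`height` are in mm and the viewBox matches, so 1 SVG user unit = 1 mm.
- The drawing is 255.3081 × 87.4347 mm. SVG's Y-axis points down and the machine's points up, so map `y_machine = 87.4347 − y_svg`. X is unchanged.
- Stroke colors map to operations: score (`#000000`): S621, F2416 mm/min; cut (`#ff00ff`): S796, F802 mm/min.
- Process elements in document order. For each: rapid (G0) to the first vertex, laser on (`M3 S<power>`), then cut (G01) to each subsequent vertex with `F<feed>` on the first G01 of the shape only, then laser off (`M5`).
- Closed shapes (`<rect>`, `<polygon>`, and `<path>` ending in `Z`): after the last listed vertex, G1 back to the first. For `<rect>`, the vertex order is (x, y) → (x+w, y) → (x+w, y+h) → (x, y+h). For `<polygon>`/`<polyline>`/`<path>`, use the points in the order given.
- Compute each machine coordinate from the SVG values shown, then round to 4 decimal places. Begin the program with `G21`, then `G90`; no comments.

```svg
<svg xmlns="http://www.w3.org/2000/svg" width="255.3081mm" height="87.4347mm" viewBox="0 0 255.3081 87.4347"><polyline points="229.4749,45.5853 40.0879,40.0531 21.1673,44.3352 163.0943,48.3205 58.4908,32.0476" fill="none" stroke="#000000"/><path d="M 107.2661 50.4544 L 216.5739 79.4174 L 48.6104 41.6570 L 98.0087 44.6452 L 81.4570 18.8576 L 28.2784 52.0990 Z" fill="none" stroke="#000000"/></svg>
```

1 u = 1 mm; y_m = 87.4347 − y.

[1] `<polyline>` open polyline, #000000→score S621 F2416: (229.4749,41.8494) → (40.0879,47.3816) → (21.1673,43.0995) → (163.0943,39.1142) → (58.4908,55.3871)

[2] `<path>` closed polygon, #000000→score S621 F2416: (107.2661,36.9803) → (216.5739,8.0173) → (48.6104,45.7777) → (98.0087,42.7895) → (81.4570,68.5771) → (28.2784,35.3357) → (107.2661,36.9803) (closed)

G21
G90
G0 X229.4749 Y41.8494
M3 S621
G01 X40.0879 Y47.3816 F2416
G01 X21.1673 Y43.0995
G01 X163.0943 Y39.1142
G01 X58.4908 Y55.3871
M5
G0 X107.2661 Y36.9803
M3 S621
G01 X216.5739 Y8.0173 F2416
G01 X48.6104 Y45.7777
G01 X98.0087 Y42.7895
G01 X81.4570 Y68.5771
G01 X28.2784 Y35.3357
G01 X107.2661 Y36.9803
M5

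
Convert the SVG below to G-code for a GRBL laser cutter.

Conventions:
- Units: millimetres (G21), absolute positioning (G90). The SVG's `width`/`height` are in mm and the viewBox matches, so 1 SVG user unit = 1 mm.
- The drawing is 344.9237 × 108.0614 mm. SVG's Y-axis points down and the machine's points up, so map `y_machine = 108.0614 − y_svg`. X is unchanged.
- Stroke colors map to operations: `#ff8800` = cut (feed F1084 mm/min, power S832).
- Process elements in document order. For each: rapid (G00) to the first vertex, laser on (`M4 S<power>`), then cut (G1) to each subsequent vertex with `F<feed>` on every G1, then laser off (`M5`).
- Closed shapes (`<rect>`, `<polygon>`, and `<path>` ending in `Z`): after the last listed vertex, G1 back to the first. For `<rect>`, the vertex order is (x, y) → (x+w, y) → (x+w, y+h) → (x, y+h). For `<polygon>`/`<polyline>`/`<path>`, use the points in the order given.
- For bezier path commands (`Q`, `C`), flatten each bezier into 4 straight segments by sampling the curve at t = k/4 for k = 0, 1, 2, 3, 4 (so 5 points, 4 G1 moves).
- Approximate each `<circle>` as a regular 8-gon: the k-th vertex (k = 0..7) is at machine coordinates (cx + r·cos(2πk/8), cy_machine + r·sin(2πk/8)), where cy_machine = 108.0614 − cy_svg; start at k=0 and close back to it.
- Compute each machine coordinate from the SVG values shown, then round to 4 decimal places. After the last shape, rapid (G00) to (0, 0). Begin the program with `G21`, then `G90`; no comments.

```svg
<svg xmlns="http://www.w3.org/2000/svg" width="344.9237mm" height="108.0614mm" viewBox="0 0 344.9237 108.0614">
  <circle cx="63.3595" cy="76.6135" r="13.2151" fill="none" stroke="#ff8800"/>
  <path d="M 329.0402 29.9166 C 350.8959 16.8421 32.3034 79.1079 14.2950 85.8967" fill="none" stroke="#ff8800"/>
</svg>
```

G21
G90
G00 X76.5746 Y31.4479
M4 S832
G1 X72.7040 Y40.7924 F1084
G1 X63.3595 Y44.6630 F1084
G1 X54.0150 Y40.7924 F1084
G1 X50.1444 Y31.4479 F1084
G1 X54.0150 Y22.1034 F1084
G1 X63.3595 Y18.2328 F1084
G1 X72.7040 Y22.1034 F1084
G1 X76.5746 Y31.4479 F1084
M5
G00 X329.0402 Y78.1448
M4 S832
G1 X291.6141 Y75.8684 F1084
G1 X186.6166 Y57.6035 F1084
G1 X74.1447 Y35.6142 F1084
G1 X14.2950 Y22.1647 F1084
M5
G00 X0.0000 Y0.0000

Since the viewBox matches the mm dimensions, user units are millimetres directly. The only transform is the Y-flip y_m = 108.0614 − y_svg.

Shape 1 is a circle drawn with `<circle>`. Its stroke #ff8800 means cut at S832, F1084. After flipping Y the toolpath is (76.5746,31.4479) → (72.7040,40.7924) → (63.3595,44.6630) → (54.0150,40.7924) → (50.1444,31.4479) → (54.0150,22.1034) → (63.3595,18.2328) → (72.7040,22.1034) → (76.5746,31.4479), returning to the start.

Shape 2 is a cubic bezier drawn with `<path>`. Its stroke #ff8800 means cut at S832, F1084. After flipping Y the toolpath is (329.0402,78.1448) → (291.6141,75.8684) → (186.6166,57.6035) → (74.1447,35.6142) → (14.2950,22.1647).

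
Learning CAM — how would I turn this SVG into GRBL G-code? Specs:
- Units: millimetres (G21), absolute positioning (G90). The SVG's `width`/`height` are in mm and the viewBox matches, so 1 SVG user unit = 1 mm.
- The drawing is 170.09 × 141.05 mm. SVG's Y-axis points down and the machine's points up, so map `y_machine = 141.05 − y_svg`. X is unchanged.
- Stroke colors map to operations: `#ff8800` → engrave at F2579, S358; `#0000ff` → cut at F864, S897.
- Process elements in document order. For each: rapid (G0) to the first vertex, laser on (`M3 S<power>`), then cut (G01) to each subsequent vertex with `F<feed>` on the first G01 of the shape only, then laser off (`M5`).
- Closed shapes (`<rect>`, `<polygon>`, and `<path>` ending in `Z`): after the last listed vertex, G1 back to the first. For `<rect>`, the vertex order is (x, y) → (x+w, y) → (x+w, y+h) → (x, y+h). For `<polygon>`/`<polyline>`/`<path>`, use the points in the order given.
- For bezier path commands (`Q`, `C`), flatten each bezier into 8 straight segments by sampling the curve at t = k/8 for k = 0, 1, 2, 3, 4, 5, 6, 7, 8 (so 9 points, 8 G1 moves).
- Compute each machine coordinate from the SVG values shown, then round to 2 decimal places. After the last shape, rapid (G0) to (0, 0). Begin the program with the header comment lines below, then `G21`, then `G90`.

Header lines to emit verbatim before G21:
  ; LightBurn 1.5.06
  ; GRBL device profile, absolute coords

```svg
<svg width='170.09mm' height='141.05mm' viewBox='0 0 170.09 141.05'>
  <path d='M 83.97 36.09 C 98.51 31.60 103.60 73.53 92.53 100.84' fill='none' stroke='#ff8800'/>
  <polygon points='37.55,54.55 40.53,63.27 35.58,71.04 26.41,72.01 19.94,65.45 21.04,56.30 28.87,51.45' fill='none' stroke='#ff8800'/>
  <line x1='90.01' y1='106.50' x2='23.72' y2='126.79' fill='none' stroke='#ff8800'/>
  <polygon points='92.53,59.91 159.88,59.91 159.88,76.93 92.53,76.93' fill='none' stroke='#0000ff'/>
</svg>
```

; LightBurn 1.5.06
; GRBL device profile, absolute coords
G21
G90
G0 X83.97 Y104.96
M3 S358
G01 X88.97 Y104.59 F2579
G01 X93.00 Y100.58
G01 X95.99 Y93.65
G01 X97.85 Y84.51
G01 X98.52 Y73.88
G01 X97.91 Y62.48
G01 X95.94 Y51.02
G01 X92.53 Y40.21
M5
G0 X37.55 Y86.50
M3 S358
G01 X40.53 Y77.78 F2579
G01 X35.58 Y70.01
G01 X26.41 Y69.04
G01 X19.94 Y75.60
G01 X21.04 Y84.75
G01 X28.87 Y89.60
G01 X37.55 Y86.50
M5
G0 X90.01 Y34.55
M3 S358
G01 X23.72 Y14.26 F2579
M5
G0 X92.53 Y81.14
M3 S897
G01 X159.88 Y81.14 F864
G01 X159.88 Y64.12
G01 X92.53 Y64.12
G01 X92.53 Y81.14
M5
G0 X0.00 Y0.00

Since the viewBox matches the mm dimensions, user units are millimetres directly. The only transform is the Y-flip y_m = 141.05 − y_svg.

Shape 1 is a cubic bezier drawn with `<path>`. Its stroke #ff8800 means engrave at S358, F2579. After flipping Y the toolpath is (83.97,104.96) → (88.97,104.59) → (93.00,100.58) → (95.99,93.65) → (97.85,84.51) → (98.52,73.88) → (97.91,62.48) → (95.94,51.02) → (92.53,40.21).

Shape 2 is a regular polygon drawn with `<polygon>`. Its stroke #ff8800 means engrave at S358, F2579. After flipping Y the toolpath is (37.55,86.50) → (40.53,77.78) → (35.58,70.01) → (26.41,69.04) → (19.94,75.60) → (21.04,84.75) → (28.87,89.60) → (37.55,86.50), returning to the start.

Shape 3 is a line segment drawn with `<line>`. Its stroke #ff8800 means engrave at S358, F2579. After flipping Y the toolpath is (90.01,34.55) → (23.72,14.26).

Shape 4 is a rectangle drawn with `<polygon>`. Its stroke #0000ff means cut at S897, F864. After flipping Y the toolpath is (92.53,81.14) → (159.88,81.14) → (159.88,64.12) → (92.53,64.12) → (92.53,81.14), returning to the start.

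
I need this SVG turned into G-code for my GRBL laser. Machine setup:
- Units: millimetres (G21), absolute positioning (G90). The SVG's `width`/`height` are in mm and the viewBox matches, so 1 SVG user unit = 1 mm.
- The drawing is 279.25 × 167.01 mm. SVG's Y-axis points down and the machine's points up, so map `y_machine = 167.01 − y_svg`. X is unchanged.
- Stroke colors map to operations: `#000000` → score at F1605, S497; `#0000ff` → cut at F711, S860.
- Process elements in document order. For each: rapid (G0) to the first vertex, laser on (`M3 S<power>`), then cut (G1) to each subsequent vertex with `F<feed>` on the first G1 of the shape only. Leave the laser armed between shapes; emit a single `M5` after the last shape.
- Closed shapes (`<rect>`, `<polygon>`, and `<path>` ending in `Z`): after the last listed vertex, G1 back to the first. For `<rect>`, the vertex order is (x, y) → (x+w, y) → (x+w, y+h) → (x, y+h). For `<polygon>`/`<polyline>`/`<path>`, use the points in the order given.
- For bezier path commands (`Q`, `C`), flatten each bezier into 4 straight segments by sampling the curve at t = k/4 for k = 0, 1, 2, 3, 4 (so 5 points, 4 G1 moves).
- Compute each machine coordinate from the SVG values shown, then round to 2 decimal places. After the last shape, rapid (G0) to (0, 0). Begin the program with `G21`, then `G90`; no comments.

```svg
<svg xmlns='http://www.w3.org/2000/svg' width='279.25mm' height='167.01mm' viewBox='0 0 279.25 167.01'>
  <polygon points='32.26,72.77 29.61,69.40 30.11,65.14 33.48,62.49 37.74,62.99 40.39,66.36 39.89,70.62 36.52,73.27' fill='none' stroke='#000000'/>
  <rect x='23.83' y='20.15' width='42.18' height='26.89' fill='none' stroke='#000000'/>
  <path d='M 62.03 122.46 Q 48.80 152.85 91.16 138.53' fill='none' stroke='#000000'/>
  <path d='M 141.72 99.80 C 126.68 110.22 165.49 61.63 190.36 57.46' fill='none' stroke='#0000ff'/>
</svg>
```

G21
G90
G0 X32.26 Y94.24
M3 S497
G1 X29.61 Y97.61 F1605
G1 X30.11 Y101.87
G1 X33.48 Y104.52
G1 X37.74 Y104.02
G1 X40.39 Y100.65
G1 X39.89 Y96.39
G1 X36.52 Y93.74
G1 X32.26 Y94.24
G0 X23.83 Y146.86
M3 S497
G1 X66.01 Y146.86 F1605
G1 X66.01 Y119.97
G1 X23.83 Y119.97
G1 X23.83 Y146.86
G0 X62.03 Y44.55
M3 S497
G1 X58.89 Y32.15 F1605
G1 X62.70 Y25.34
G1 X73.45 Y24.11
G1 X91.16 Y28.48
G0 X141.72 Y67.21
M3 S860
G1 X139.48 Y68.84 F711
G1 X151.07 Y82.91
G1 X170.15 Y99.71
G1 X190.36 Y109.55
M5
G0 X0.00 Y0.00

viewBox `0 0 279.25 167.01` with mm width/height → 1 unit = 1 mm. Flip: y_m = 167.01 − y_svg.

**Shape 1** — `<polygon>` regular polygon, stroke `#000000` → score (S497, F1605). Machine vertices: (32.26,94.24) → (29.61,97.61) → (30.11,101.87) → (33.48,104.52) → (37.74,104.02) → (40.39,100.65) → (39.89,96.39) → (36.52,93.74) → (32.26,94.24). Closed: final G1 returns to the first vertex.

**Shape 2** — `<rect>` rectangle, stroke `#000000` → score (S497, F1605). Machine vertices: (23.83,146.86) → (66.01,146.86) → (66.01,119.97) → (23.83,119.97) → (23.83,146.86). Closed: final G1 returns to the first vertex.

**Shape 3** — `<path>` quadratic bezier, stroke `#000000` → score (S497, F1605). Control points (SVG): P0=(62.03,122.46), P1=(48.80,152.85), P2=(91.16,138.53); sampled at t=k/4. Machine vertices: (62.03,44.55) → (58.89,32.15) → (62.70,25.34) → (73.45,24.11) → (91.16,28.48). Open path.

**Shape 4** — `<path>` cubic bezier, stroke `#0000ff` → cut (S860, F711). Control points (SVG): P0=(141.72,99.80), P1=(126.68,110.22), P2=(165.49,61.63), P3=(190.36,57.46); sampled at t=k/4. Machine vertices: (141.72,67.21) → (139.48,68.84) → (151.07,82.91) → (170.15,99.71) → (190.36,109.55). Open path.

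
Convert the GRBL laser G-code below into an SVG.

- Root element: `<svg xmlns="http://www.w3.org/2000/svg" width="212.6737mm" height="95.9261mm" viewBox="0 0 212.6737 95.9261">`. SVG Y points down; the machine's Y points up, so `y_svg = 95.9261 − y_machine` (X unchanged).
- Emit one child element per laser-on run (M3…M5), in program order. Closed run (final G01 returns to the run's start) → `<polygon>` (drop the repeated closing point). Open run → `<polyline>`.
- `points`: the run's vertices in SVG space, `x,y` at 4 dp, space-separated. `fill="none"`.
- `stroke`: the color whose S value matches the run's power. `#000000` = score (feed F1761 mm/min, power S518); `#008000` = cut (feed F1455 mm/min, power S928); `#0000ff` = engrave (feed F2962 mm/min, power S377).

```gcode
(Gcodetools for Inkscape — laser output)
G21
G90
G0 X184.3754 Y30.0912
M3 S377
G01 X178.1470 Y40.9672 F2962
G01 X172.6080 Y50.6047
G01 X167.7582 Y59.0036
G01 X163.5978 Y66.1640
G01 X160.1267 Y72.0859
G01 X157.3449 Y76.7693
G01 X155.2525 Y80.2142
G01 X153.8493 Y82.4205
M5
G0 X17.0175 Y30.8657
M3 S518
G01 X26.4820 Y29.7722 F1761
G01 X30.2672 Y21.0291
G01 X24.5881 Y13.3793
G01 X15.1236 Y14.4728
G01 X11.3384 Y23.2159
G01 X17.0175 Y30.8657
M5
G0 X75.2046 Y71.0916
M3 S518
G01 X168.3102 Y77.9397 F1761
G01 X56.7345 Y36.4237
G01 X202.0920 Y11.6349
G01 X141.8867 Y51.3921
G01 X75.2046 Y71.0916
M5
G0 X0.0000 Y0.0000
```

Machine Y-up, SVG Y-down with viewBox height 95.9261, so y_svg = 95.9261 − y_machine; X carries over.

Run 1: power S377 maps to stroke `#0000ff` (engrave). The run is open, so emit a `<polyline>` with points (Y-flipped): 184.3754,65.8349 178.1470,54.9589 172.6080,45.3214 167.7582,36.9225 163.5978,29.7621 160.1267,23.8402 157.3449,19.1568 155.2525,15.7119 153.8493,13.5056.

Run 2: the run's S518 means `#000000` (score). The run returns to its start, so emit a `<polygon>` with points (Y-flipped): 17.0175,65.0604 26.4820,66.1539 30.2672,74.8970 24.5881,82.5468 15.1236,81.4533 11.3384,72.7102.

Run 3: the run's S518 means `#000000` (score). The run returns to its start, so emit a `<polygon>` with points (Y-flipped): 75.2046,24.8345 168.3102,17.9864 56.7345,59.5024 202.0920,84.2912 141.8867,44.5340.

<svg xmlns="http://www.w3.org/2000/svg" width="212.6737mm" height="95.9261mm" viewBox="0 0 212.6737 95.9261">
  <polyline points="184.3754,65.8349 178.1470,54.9589 172.6080,45.3214 167.7582,36.9225 163.5978,29.7621 160.1267,23.8402 157.3449,19.1568 155.2525,15.7119 153.8493,13.5056" fill="none" stroke="#0000ff"/>
  <polygon points="17.0175,65.0604 26.4820,66.1539 30.2672,74.8970 24.5881,82.5468 15.1236,81.4533 11.3384,72.7102" fill="none" stroke="#000000"/>
  <polygon points="75.2046,24.8345 168.3102,17.9864 56.7345,59.5024 202.0920,84.2912 141.8867,44.5340" fill="none" stroke="#000000"/>
</svg>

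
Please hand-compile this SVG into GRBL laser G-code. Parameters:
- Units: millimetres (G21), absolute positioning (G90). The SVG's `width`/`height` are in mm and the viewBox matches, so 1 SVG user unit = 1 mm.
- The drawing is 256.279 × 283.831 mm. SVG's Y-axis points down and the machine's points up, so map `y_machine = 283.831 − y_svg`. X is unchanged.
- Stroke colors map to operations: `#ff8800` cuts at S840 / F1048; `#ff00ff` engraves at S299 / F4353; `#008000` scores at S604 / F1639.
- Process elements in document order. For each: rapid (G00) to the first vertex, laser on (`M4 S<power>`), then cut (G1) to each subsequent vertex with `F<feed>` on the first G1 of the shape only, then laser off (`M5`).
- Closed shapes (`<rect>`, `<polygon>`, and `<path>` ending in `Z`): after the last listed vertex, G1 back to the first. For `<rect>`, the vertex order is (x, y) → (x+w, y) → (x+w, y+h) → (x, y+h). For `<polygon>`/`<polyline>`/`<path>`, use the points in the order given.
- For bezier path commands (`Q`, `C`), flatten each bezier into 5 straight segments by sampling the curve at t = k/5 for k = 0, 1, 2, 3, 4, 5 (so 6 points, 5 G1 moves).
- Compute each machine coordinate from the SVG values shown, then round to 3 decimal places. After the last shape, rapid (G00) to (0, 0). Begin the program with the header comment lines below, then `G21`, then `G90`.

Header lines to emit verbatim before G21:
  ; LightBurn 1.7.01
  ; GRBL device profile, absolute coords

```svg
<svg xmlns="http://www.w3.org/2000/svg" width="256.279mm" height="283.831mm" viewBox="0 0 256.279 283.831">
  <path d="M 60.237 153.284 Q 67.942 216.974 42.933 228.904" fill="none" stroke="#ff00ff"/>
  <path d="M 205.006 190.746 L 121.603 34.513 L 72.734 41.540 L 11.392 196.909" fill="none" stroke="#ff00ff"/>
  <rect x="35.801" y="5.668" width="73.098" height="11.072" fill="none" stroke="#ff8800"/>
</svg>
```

viewBox `0 0 256.279 283.831` with mm width/height → 1 unit = 1 mm. Flip: y_m = 283.831 − y_svg.

**Shape 1** — `<path>` quadratic bezier, stroke `#ff00ff` → engrave (S299, F4353). Control points (SVG): P0=(60.237,153.284), P1=(67.942,216.974), P2=(42.933,228.904); sampled at t=k/5. Machine vertices: (60.237,130.547) → (62.010,107.141) → (61.167,87.877) → (57.706,72.753) → (51.628,61.769) → (42.933,54.927). Open path.

**Shape 2** — `<path>` open polyline, stroke `#ff00ff` → engrave (S299, F4353). Machine vertices: (205.006,93.085) → (121.603,249.318) → (72.734,242.291) → (11.392,86.922). Open path.

**Shape 3** — `<rect>` rectangle, stroke `#ff8800` → cut (S840, F1048). Machine vertices: (35.801,278.163) → (108.899,278.163) → (108.899,267.091) → (35.801,267.091) → (35.801,278.163). Closed: final G1 returns to the first vertex.

; LightBurn 1.7.01
; GRBL device profile, absolute coords
G21
G90
G00 X60.237 Y130.547
M4 S299
G1 X62.010 Y107.141 F4353
G1 X61.167 Y87.877
G1 X57.706 Y72.753
G1 X51.628 Y61.769
G1 X42.933 Y54.927
M5
G00 X205.006 Y93.085
M4 S299
G1 X121.603 Y249.318 F4353
G1 X72.734 Y242.291
G1 X11.392 Y86.922
M5
G00 X35.801 Y278.163
M4 S840
G1 X108.899 Y278.163 F1048
G1 X108.899 Y267.091
G1 X35.801 Y267.091
G1 X35.801 Y278.163
M5
G00 X0.000 Y0.000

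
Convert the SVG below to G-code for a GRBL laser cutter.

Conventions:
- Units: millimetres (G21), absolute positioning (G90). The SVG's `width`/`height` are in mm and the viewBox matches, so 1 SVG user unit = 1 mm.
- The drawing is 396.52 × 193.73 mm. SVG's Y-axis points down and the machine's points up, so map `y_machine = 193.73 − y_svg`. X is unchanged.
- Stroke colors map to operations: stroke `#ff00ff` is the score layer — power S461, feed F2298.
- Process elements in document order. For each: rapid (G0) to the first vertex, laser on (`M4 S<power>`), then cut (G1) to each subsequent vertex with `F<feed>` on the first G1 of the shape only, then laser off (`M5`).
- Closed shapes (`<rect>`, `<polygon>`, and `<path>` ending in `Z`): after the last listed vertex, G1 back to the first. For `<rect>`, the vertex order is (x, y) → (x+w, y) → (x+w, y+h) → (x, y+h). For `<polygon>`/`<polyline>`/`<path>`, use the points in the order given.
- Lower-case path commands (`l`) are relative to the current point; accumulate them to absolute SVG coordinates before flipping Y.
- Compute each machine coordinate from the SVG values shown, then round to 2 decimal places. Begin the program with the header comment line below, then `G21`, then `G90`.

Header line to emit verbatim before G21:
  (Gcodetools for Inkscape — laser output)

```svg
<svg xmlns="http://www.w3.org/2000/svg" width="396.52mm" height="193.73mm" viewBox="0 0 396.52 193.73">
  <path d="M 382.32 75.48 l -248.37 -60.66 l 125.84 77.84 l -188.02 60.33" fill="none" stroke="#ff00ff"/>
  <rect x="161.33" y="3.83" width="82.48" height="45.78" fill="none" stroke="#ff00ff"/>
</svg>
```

(Gcodetools for Inkscape — laser output)
G21
G90
G0 X382.32 Y118.25
M4 S461
G1 X133.95 Y178.91 F2298
G1 X259.79 Y101.07
G1 X71.77 Y40.74
M5
G0 X161.33 Y189.90
M4 S461
G1 X243.81 Y189.90 F2298
G1 X243.81 Y144.12
G1 X161.33 Y144.12
G1 X161.33 Y189.90
M5

viewBox `0 0 396.52 193.73` with mm width/height → 1 unit = 1 mm. Flip: y_m = 193.73 − y_svg.

**Shape 1** — `<path>` open polyline, stroke `#ff00ff` → score (S461, F2298). Machine vertices: (382.32,118.25) → (133.95,178.91) → (259.79,101.07) → (71.77,40.74). Open path.

**Shape 2** — `<rect>` rectangle, stroke `#ff00ff` → score (S461, F2298). Machine vertices: (161.33,189.90) → (243.81,189.90) → (243.81,144.12) → (161.33,144.12) → (161.33,189.90). Closed: final G1 returns to the first vertex.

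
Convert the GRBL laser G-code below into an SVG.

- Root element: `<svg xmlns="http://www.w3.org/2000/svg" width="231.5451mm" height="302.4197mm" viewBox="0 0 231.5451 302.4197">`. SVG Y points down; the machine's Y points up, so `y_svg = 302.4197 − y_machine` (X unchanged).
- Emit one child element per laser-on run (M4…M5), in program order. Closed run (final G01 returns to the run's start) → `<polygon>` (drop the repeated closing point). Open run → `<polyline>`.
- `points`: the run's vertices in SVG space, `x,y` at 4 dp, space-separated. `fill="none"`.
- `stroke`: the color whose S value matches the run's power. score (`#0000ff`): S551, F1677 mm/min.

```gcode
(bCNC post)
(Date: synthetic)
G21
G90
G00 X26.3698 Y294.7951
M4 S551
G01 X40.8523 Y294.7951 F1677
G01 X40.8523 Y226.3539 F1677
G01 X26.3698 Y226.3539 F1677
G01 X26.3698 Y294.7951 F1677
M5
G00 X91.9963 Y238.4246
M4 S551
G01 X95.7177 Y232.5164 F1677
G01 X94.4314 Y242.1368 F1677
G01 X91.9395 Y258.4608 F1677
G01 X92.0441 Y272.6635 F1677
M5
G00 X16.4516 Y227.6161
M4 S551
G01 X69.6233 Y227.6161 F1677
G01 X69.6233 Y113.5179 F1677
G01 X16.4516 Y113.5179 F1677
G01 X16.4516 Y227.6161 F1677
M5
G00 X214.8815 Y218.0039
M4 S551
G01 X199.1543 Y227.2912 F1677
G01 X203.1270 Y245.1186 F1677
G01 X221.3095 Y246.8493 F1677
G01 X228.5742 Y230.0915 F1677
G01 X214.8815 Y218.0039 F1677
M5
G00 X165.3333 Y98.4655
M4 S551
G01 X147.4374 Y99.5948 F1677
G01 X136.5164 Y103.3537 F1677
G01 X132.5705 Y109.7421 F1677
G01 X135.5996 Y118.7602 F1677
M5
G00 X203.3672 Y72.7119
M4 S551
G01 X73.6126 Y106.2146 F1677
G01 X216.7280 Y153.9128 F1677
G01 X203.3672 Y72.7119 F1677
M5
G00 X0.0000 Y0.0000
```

<svg xmlns="http://www.w3.org/2000/svg" width="231.5451mm" height="302.4197mm" viewBox="0 0 231.5451 302.4197">
  <polygon points="26.3698,7.6246 40.8523,7.6246 40.8523,76.0658 26.3698,76.0658" fill="none" stroke="#0000ff"/>
  <polyline points="91.9963,63.9951 95.7177,69.9033 94.4314,60.2829 91.9395,43.9589 92.0441,29.7562" fill="none" stroke="#0000ff"/>
  <polygon points="16.4516,74.8036 69.6233,74.8036 69.6233,188.9018 16.4516,188.9018" fill="none" stroke="#0000ff"/>
  <polygon points="214.8815,84.4158 199.1543,75.1285 203.1270,57.3011 221.3095,55.5704 228.5742,72.3282" fill="none" stroke="#0000ff"/>
  <polyline points="165.3333,203.9542 147.4374,202.8249 136.5164,199.0660 132.5705,192.6776 135.5996,183.6595" fill="none" stroke="#0000ff"/>
  <polygon points="203.3672,229.7078 73.6126,196.2051 216.7280,148.5069" fill="none" stroke="#0000ff"/>
</svg>

Each laser-on run becomes one SVG element. Flip Y back into SVG space with y_svg = 302.4197 − y_machine. Every run uses S551, so all elements get stroke `#0000ff` (score).

Run 1: The run returns to its start, so emit a `<polygon>` with points (Y-flipped): 26.3698,7.6246 40.8523,7.6246 40.8523,76.0658 26.3698,76.0658.

Run 2: The run is open, so emit a `<polyline>` with points (Y-flipped): 91.9963,63.9951 95.7177,69.9033 94.4314,60.2829 91.9395,43.9589 92.0441,29.7562.

Run 3: The run returns to its start, so emit a `<polygon>` with points (Y-flipped): 16.4516,74.8036 69.6233,74.8036 69.6233,188.9018 16.4516,188.9018.

Run 4: The run returns to its start, so emit a `<polygon>` with points (Y-flipped): 214.8815,84.4158 199.1543,75.1285 203.1270,57.3011 221.3095,55.5704 228.5742,72.3282.

Run 5: The run is open, so emit a `<polyline>` with points (Y-flipped): 165.3333,203.9542 147.4374,202.8249 136.5164,199.0660 132.5705,192.6776 135.5996,183.6595.

Run 6: The run returns to its start, so emit a `<polygon>` with points (Y-flipped): 203.3672,229.7078 73.6126,196.2051 216.7280,148.5069.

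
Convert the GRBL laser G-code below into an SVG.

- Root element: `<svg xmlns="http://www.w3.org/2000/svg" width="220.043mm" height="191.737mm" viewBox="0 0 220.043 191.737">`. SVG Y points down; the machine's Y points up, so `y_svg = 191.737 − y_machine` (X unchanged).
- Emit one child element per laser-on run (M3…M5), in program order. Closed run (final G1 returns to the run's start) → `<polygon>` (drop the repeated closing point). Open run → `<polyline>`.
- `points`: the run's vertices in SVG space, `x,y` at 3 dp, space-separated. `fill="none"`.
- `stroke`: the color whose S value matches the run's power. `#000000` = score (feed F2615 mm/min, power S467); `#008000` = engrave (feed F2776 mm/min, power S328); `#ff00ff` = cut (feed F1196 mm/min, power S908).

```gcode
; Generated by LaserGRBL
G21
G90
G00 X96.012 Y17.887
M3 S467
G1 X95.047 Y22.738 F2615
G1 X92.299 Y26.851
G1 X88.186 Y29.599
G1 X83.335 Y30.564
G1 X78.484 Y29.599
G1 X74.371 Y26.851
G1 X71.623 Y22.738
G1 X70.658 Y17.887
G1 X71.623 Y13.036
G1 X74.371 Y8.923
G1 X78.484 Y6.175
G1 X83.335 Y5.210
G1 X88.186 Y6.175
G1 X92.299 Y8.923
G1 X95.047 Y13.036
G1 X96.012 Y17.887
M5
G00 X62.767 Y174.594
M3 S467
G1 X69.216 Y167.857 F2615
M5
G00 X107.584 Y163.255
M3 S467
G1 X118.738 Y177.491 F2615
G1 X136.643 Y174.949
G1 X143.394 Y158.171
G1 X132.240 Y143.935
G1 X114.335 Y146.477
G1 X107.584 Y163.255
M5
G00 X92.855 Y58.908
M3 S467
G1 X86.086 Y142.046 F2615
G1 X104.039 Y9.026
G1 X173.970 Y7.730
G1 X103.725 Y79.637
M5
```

y_svg = 191.737 − y_m. Every run uses S467, so all elements get stroke `#000000` (score).

[1] closed run; points: 96.012,173.850 95.047,168.999 92.299,164.886 88.186,162.138 83.335,161.173 78.484,162.138 74.371,164.886 71.623,168.999 70.658,173.850 71.623,178.701 74.371,182.814 78.484,185.562 83.335,186.527 88.186,185.562 92.299,182.814 95.047,178.701

[2] open run; points: 62.767,17.143 69.216,23.880

[3] closed run; points: 107.584,28.482 118.738,14.246 136.643,16.788 143.394,33.566 132.240,47.802 114.335,45.260

[4] open run; points: 92.855,132.829 86.086,49.691 104.039,182.711 173.970,184.007 103.725,112.100

<svg xmlns="http://www.w3.org/2000/svg" width="220.043mm" height="191.737mm" viewBox="0 0 220.043 191.737">
  <polygon points="96.012,173.850 95.047,168.999 92.299,164.886 88.186,162.138 83.335,161.173 78.484,162.138 74.371,164.886 71.623,168.999 70.658,173.850 71.623,178.701 74.371,182.814 78.484,185.562 83.335,186.527 88.186,185.562 92.299,182.814 95.047,178.701" fill="none" stroke="#000000"/>
  <polyline points="62.767,17.143 69.216,23.880" fill="none" stroke="#000000"/>
  <polygon points="107.584,28.482 118.738,14.246 136.643,16.788 143.394,33.566 132.240,47.802 114.335,45.260" fill="none" stroke="#000000"/>
  <polyline points="92.855,132.829 86.086,49.691 104.039,182.711 173.970,184.007 103.725,112.100" fill="none" stroke="#000000"/>
</svg>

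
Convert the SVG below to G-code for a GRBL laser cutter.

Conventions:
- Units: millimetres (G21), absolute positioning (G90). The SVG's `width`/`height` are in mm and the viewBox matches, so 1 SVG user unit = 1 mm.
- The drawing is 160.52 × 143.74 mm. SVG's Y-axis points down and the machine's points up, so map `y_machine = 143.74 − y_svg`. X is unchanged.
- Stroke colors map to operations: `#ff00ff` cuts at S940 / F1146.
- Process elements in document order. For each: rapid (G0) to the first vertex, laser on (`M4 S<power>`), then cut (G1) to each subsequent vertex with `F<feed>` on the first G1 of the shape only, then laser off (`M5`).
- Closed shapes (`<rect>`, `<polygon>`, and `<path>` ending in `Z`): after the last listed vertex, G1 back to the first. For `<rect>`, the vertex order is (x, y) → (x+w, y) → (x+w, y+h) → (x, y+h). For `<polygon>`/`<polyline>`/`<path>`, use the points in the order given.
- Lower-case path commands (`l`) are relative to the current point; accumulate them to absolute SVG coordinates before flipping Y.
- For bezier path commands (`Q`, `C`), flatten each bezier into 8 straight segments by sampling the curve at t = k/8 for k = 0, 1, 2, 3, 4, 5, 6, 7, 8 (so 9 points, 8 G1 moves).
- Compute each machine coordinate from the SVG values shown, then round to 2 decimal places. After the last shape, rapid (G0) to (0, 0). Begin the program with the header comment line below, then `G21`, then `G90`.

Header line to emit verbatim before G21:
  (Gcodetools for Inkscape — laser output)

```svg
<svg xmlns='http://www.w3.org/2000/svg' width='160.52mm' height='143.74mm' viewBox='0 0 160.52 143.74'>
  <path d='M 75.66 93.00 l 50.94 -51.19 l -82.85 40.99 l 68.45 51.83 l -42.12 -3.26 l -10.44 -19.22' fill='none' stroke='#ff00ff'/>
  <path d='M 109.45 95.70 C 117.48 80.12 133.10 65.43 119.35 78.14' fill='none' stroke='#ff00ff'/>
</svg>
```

(Gcodetools for Inkscape — laser output)
G21
G90
G0 X75.66 Y50.74
M4 S940
G1 X126.60 Y101.93 F1146
G1 X43.75 Y60.94
G1 X112.20 Y9.11
G1 X70.08 Y12.37
G1 X59.64 Y31.59
M5
G0 X109.45 Y48.04
M4 S940
G1 X112.74 Y53.79 F1146
G1 X116.32 Y59.14
G1 X119.74 Y63.79
G1 X122.57 Y67.43
G1 X124.38 Y69.74
G1 X124.73 Y70.41
G1 X123.20 Y69.13
G1 X119.35 Y65.60
M5
G0 X0.00 Y0.00

viewBox `0 0 160.52 143.74` with mm width/height → 1 unit = 1 mm. Flip: y_m = 143.74 − y_svg.

**Shape 1** — `<path>` open polyline, stroke `#ff00ff` → cut (S940, F1146). Machine vertices: (75.66,50.74) → (126.60,101.93) → (43.75,60.94) → (112.20,9.11) → (70.08,12.37) → (59.64,31.59). Open path.

**Shape 2** — `<path>` cubic bezier, stroke `#ff00ff` → cut (S940, F1146). Control points (SVG): P0=(109.45,95.70), P1=(117.48,80.12), P2=(133.10,65.43), P3=(119.35,78.14); sampled at t=k/8. Machine vertices: (109.45,48.04) → (112.74,53.79) → (116.32,59.14) → (119.74,63.79) → (122.57,67.43) → (124.38,69.74) → (124.73,70.41) → (123.20,69.13) → (119.35,65.60). Open path.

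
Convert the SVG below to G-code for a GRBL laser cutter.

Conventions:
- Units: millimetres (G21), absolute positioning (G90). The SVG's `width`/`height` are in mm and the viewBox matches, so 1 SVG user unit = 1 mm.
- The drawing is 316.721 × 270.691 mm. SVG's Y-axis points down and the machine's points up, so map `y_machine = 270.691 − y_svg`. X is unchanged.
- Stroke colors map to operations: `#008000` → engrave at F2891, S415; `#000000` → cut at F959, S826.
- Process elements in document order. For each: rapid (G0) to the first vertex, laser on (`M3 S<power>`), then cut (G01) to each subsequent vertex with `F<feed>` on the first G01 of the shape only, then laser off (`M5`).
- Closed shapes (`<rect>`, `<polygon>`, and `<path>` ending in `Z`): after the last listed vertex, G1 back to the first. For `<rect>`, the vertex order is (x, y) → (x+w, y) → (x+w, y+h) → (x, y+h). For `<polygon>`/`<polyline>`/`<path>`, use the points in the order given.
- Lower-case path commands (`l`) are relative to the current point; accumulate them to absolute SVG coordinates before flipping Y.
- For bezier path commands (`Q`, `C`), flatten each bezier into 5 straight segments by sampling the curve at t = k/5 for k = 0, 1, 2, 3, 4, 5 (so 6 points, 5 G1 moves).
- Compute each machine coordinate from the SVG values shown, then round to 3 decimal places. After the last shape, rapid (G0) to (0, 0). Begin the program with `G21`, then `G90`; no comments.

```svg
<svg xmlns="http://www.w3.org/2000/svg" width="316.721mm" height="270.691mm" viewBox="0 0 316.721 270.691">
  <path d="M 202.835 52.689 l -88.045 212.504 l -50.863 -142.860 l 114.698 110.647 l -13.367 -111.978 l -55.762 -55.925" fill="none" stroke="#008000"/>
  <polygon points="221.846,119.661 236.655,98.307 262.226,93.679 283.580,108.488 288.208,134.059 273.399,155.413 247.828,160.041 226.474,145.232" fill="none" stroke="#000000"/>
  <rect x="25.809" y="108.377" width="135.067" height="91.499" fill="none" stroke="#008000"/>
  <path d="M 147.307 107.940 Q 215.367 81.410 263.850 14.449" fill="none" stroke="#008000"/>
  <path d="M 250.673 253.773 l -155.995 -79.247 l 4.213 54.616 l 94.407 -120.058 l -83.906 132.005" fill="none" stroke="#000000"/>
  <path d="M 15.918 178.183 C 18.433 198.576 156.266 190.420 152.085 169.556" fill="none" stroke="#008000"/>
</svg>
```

1 u = 1 mm; y_m = 270.691 − y.

[1] `<path>` open polyline, #008000→engrave S415 F2891: (202.835,218.002) → (114.790,5.498) → (63.927,148.358) → (178.625,37.711) → (165.258,149.689) → (109.496,205.614)

[2] `<polygon>` regular polygon, #000000→cut S826 F959: (221.846,151.030) → (236.655,172.384) → (262.226,177.012) → (283.580,162.203) → (288.208,136.632) → (273.399,115.278) → (247.828,110.650) → (226.474,125.459) → (221.846,151.030) (closed)

[3] `<rect>` rectangle, #008000→engrave S415 F2891: (25.809,162.314) → (160.876,162.314) → (160.876,70.815) → (25.809,70.815) → (25.809,162.314) (closed)

[4] `<path>` quadratic bezier, #008000→engrave S415 F2891: (147.307,162.751) → (173.748,174.980) → (198.623,190.444) → (221.931,209.142) → (243.674,231.075) → (263.850,256.242)

[5] `<path>` open polyline, #000000→cut S826 F959: (250.673,16.918) → (94.678,96.165) → (98.891,41.549) → (193.298,161.607) → (109.392,29.602)

[6] `<path>` cubic bezier, #008000→engrave S415 F2891: (15.918,92.508) → (31.447,83.571) → (66.139,80.726) → (106.685,83.212) → (139.771,90.268) → (152.085,101.135)

G21
G90
G0 X202.835 Y218.002
M3 S415
G01 X114.790 Y5.498 F2891
G01 X63.927 Y148.358
G01 X178.625 Y37.711
G01 X165.258 Y149.689
G01 X109.496 Y205.614
M5
G0 X221.846 Y151.030
M3 S826
G01 X236.655 Y172.384 F959
G01 X262.226 Y177.012
G01 X283.580 Y162.203
G01 X288.208 Y136.632
G01 X273.399 Y115.278
G01 X247.828 Y110.650
G01 X226.474 Y125.459
G01 X221.846 Y151.030
M5
G0 X25.809 Y162.314
M3 S415
G01 X160.876 Y162.314 F2891
G01 X160.876 Y70.815
G01 X25.809 Y70.815
G01 X25.809 Y162.314
M5
G0 X147.307 Y162.751
M3 S415
G01 X173.748 Y174.980 F2891
G01 X198.623 Y190.444
G01 X221.931 Y209.142
G01 X243.674 Y231.075
G01 X263.850 Y256.242
M5
G0 X250.673 Y16.918
M3 S826
G01 X94.678 Y96.165 F959
G01 X98.891 Y41.549
G01 X193.298 Y161.607
G01 X109.392 Y29.602
M5
G0 X15.918 Y92.508
M3 S415
G01 X31.447 Y83.571 F2891
G01 X66.139 Y80.726
G01 X106.685 Y83.212
G01 X139.771 Y90.268
G01 X152.085 Y101.135
M5
G0 X0.000 Y0.000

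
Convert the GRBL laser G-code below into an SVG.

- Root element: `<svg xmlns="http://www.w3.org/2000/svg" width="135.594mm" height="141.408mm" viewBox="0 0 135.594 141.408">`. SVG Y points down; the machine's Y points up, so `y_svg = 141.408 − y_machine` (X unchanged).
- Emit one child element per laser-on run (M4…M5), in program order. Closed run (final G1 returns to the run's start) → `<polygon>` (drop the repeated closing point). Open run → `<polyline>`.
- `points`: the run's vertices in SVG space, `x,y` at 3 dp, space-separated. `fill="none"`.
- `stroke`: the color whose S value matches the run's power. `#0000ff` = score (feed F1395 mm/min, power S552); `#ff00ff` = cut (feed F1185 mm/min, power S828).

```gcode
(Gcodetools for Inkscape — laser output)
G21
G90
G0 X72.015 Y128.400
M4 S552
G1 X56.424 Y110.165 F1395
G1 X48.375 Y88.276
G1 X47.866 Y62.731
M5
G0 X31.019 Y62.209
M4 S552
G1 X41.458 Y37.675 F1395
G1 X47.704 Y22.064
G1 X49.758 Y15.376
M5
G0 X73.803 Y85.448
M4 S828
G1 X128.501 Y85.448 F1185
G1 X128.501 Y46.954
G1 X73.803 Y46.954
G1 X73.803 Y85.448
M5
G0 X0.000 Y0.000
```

<svg xmlns="http://www.w3.org/2000/svg" width="135.594mm" height="141.408mm" viewBox="0 0 135.594 141.408">
  <polyline points="72.015,13.008 56.424,31.243 48.375,53.132 47.866,78.677" fill="none" stroke="#0000ff"/>
  <polyline points="31.019,79.199 41.458,103.733 47.704,119.344 49.758,126.032" fill="none" stroke="#0000ff"/>
  <polygon points="73.803,55.960 128.501,55.960 128.501,94.454 73.803,94.454" fill="none" stroke="#ff00ff"/>
</svg>

y_svg = 141.408 − y_m.

[1] S552→`#0000ff` (score); open run; points: 72.015,13.008 56.424,31.243 48.375,53.132 47.866,78.677

[2] S552→`#0000ff` (score); open run; points: 31.019,79.199 41.458,103.733 47.704,119.344 49.758,126.032

[3] S828→`#ff00ff` (cut); closed run; points: 73.803,55.960 128.501,55.960 128.501,94.454 73.803,94.454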